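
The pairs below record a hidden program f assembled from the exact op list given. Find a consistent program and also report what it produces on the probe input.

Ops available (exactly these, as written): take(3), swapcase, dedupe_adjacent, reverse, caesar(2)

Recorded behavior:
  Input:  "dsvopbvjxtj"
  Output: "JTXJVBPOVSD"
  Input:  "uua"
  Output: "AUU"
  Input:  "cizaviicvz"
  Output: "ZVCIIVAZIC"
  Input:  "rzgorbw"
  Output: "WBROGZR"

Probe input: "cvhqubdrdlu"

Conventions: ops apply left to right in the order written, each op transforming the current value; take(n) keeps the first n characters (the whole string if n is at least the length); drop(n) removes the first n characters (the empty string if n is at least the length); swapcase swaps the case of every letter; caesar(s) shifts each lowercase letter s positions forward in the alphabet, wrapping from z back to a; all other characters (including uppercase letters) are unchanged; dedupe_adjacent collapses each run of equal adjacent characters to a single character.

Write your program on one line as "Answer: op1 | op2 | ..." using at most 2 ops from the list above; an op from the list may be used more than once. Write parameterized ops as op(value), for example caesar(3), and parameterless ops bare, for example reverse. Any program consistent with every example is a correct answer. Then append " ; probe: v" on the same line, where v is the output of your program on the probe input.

swapcase | reverse ; probe: "ULDRDBUQHVC"

Check, running the answer program on each example:
  "dsvopbvjxtj" -> "DSVOPBVJXTJ" -> "JTXJVBPOVSD"
  "uua" -> "UUA" -> "AUU"
  "cizaviicvz" -> "CIZAVIICVZ" -> "ZVCIIVAZIC"
  "rzgorbw" -> "RZGORBW" -> "WBROGZR"
  probe: "cvhqubdrdlu" -> "CVHQUBDRDLU" -> "ULDRDBUQHVC"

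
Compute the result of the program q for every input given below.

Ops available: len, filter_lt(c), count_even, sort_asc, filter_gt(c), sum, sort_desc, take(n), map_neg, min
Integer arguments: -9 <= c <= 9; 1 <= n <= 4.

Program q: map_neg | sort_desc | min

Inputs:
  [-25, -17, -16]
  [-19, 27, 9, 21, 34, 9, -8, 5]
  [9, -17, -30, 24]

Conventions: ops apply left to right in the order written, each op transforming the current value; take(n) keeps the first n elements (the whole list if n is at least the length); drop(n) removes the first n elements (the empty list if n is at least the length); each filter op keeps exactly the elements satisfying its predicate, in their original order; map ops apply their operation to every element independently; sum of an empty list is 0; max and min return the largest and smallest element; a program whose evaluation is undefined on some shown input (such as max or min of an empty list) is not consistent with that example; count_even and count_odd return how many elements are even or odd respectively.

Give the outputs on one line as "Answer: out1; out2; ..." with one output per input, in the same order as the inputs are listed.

16; -34; -24

Execution, op by op:
  [-25, -17, -16] -> [25, 17, 16] -> [25, 17, 16] -> 16
  [-19, 27, 9, 21, 34, 9, -8, 5] -> [19, -27, -9, -21, -34, -9, 8, -5] -> [19, 8, -5, -9, -9, -21, -27, -34] -> -34
  [9, -17, -30, 24] -> [-9, 17, 30, -24] -> [30, 17, -9, -24] -> -24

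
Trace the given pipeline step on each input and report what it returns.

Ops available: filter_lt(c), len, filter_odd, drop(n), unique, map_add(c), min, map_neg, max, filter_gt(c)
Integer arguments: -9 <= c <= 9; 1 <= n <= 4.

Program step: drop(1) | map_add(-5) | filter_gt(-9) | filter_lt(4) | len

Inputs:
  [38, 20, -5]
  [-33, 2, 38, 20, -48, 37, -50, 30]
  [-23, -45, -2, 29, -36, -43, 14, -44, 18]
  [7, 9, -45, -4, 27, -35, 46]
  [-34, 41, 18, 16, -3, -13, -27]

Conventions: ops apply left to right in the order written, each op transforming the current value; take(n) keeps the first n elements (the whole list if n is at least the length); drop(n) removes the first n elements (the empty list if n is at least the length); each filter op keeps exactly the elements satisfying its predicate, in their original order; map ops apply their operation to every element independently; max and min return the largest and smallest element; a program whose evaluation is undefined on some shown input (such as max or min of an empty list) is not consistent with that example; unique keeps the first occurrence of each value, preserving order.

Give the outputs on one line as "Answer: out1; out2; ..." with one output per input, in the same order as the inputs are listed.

Execution, op by op:
  [38, 20, -5] -> [20, -5] -> [15, -10] -> [15] -> [] -> 0
  [-33, 2, 38, 20, -48, 37, -50, 30] -> [2, 38, 20, -48, 37, -50, 30] -> [-3, 33, 15, -53, 32, -55, 25] -> [-3, 33, 15, 32, 25] -> [-3] -> 1
  [-23, -45, -2, 29, -36, -43, 14, -44, 18] -> [-45, -2, 29, -36, -43, 14, -44, 18] -> [-50, -7, 24, -41, -48, 9, -49, 13] -> [-7, 24, 9, 13] -> [-7] -> 1
  [7, 9, -45, -4, 27, -35, 46] -> [9, -45, -4, 27, -35, 46] -> [4, -50, -9, 22, -40, 41] -> [4, 22, 41] -> [] -> 0
  [-34, 41, 18, 16, -3, -13, -27] -> [41, 18, 16, -3, -13, -27] -> [36, 13, 11, -8, -18, -32] -> [36, 13, 11, -8] -> [-8] -> 1

0; 1; 1; 0; 1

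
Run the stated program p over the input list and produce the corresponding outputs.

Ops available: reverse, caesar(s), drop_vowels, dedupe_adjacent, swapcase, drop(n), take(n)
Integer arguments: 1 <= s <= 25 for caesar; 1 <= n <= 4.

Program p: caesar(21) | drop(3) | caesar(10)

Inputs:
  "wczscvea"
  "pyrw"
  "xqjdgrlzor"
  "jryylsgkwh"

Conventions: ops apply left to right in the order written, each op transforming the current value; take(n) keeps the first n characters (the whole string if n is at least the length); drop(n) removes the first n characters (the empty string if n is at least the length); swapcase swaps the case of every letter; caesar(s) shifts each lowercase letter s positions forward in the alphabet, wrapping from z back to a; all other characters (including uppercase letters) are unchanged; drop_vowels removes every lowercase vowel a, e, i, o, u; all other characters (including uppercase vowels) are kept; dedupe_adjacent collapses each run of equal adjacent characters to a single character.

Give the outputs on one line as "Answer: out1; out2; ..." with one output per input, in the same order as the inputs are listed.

Execution, op by op:
  "wczscvea" -> "rxunxqzv" -> "nxqzv" -> "xhajf"
  "pyrw" -> "ktmr" -> "r" -> "b"
  "xqjdgrlzor" -> "sleybmgujm" -> "ybmgujm" -> "ilwqetw"
  "jryylsgkwh" -> "emttgnbfrc" -> "tgnbfrc" -> "dqxlpbm"

"xhajf"; "b"; "ilwqetw"; "dqxlpbm"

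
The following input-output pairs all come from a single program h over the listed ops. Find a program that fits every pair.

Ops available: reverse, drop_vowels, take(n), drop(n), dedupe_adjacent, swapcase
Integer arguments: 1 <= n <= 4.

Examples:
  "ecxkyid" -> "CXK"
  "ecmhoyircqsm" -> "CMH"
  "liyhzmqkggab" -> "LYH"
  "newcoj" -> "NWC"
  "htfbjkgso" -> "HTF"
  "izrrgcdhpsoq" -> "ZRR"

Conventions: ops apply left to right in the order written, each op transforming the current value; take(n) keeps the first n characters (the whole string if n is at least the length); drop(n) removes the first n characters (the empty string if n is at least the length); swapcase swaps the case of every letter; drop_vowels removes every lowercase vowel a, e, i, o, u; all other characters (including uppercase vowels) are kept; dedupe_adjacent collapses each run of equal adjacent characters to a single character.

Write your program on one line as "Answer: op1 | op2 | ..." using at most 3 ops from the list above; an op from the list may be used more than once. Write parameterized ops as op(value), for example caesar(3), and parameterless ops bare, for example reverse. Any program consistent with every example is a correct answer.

drop_vowels | swapcase | take(3)

Check, running the answer program on each example:
  "ecxkyid" -> "cxkyd" -> "CXKYD" -> "CXK"
  "ecmhoyircqsm" -> "cmhyrcqsm" -> "CMHYRCQSM" -> "CMH"
  "liyhzmqkggab" -> "lyhzmqkggb" -> "LYHZMQKGGB" -> "LYH"
  "newcoj" -> "nwcj" -> "NWCJ" -> "NWC"
  "htfbjkgso" -> "htfbjkgs" -> "HTFBJKGS" -> "HTF"
  "izrrgcdhpsoq" -> "zrrgcdhpsq" -> "ZRRGCDHPSQ" -> "ZRR"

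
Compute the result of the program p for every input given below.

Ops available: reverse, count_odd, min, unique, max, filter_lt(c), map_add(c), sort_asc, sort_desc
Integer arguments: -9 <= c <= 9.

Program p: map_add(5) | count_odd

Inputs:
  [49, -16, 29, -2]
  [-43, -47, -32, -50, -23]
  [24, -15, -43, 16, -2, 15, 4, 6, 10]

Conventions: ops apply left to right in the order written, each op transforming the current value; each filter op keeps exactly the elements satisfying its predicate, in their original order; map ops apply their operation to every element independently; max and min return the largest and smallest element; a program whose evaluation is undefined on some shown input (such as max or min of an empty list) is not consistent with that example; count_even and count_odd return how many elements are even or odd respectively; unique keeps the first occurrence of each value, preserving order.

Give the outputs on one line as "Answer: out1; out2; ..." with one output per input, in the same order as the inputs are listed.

2; 2; 6

Execution, op by op:
  [49, -16, 29, -2] -> [54, -11, 34, 3] -> 2
  [-43, -47, -32, -50, -23] -> [-38, -42, -27, -45, -18] -> 2
  [24, -15, -43, 16, -2, 15, 4, 6, 10] -> [29, -10, -38, 21, 3, 20, 9, 11, 15] -> 6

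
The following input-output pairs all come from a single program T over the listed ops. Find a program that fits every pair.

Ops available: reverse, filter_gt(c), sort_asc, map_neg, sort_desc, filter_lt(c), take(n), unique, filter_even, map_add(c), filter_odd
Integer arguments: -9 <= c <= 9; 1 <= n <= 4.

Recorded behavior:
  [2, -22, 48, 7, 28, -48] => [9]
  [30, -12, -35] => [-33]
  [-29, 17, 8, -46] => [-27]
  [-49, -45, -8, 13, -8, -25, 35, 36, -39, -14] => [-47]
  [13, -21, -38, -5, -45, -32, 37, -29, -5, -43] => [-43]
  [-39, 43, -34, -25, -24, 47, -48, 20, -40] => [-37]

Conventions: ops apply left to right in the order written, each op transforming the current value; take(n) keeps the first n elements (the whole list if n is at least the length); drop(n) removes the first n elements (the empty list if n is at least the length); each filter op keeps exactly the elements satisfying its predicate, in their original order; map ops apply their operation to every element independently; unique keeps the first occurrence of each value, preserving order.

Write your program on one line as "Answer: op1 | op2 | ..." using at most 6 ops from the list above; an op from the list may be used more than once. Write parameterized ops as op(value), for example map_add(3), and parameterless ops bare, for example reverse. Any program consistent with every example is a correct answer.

map_add(3) | reverse | filter_even | map_add(-1) | sort_asc | take(1)

Check, running the answer program on each example:
  [2, -22, 48, 7, 28, -48] -> [5, -19, 51, 10, 31, -45] -> [-45, 31, 10, 51, -19, 5] -> [10] -> [9] -> [9] -> [9]
  [30, -12, -35] -> [33, -9, -32] -> [-32, -9, 33] -> [-32] -> [-33] -> [-33] -> [-33]
  [-29, 17, 8, -46] -> [-26, 20, 11, -43] -> [-43, 11, 20, -26] -> [20, -26] -> [19, -27] -> [-27, 19] -> [-27]
  [-49, -45, -8, 13, -8, -25, 35, 36, -39, -14] -> [-46, -42, -5, 16, -5, -22, 38, 39, -36, -11] -> [-11, -36, 39, 38, -22, -5, 16, -5, -42, -46] -> [-36, 38, -22, 16, -42, -46] -> [-37, 37, -23, 15, -43, -47] -> [-47, -43, -37, -23, 15, 37] -> [-47]
  [13, -21, -38, -5, -45, -32, 37, -29, -5, -43] -> [16, -18, -35, -2, -42, -29, 40, -26, -2, -40] -> [-40, -2, -26, 40, -29, -42, -2, -35, -18, 16] -> [-40, -2, -26, 40, -42, -2, -18, 16] -> [-41, -3, -27, 39, -43, -3, -19, 15] -> [-43, -41, -27, -19, -3, -3, 15, 39] -> [-43]
  [-39, 43, -34, -25, -24, 47, -48, 20, -40] -> [-36, 46, -31, -22, -21, 50, -45, 23, -37] -> [-37, 23, -45, 50, -21, -22, -31, 46, -36] -> [50, -22, 46, -36] -> [49, -23, 45, -37] -> [-37, -23, 45, 49] -> [-37]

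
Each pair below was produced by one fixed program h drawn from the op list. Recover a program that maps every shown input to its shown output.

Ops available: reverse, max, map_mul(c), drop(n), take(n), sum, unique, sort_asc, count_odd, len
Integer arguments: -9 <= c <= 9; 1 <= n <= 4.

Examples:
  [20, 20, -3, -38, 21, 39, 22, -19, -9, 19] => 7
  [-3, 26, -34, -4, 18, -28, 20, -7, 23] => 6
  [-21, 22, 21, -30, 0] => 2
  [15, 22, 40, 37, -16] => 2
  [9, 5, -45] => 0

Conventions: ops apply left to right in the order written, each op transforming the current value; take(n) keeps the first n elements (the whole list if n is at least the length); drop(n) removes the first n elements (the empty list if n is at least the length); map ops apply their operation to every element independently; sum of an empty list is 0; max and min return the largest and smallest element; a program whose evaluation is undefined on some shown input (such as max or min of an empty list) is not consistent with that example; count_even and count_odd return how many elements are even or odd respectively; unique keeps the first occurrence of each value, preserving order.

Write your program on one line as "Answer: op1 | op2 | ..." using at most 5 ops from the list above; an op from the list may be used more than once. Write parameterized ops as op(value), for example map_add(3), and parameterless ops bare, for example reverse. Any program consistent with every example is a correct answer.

reverse | drop(3) | map_mul(3) | sort_asc | len

Check, running the answer program on each example:
  [20, 20, -3, -38, 21, 39, 22, -19, -9, 19] -> [19, -9, -19, 22, 39, 21, -38, -3, 20, 20] -> [22, 39, 21, -38, -3, 20, 20] -> [66, 117, 63, -114, -9, 60, 60] -> [-114, -9, 60, 60, 63, 66, 117] -> 7
  [-3, 26, -34, -4, 18, -28, 20, -7, 23] -> [23, -7, 20, -28, 18, -4, -34, 26, -3] -> [-28, 18, -4, -34, 26, -3] -> [-84, 54, -12, -102, 78, -9] -> [-102, -84, -12, -9, 54, 78] -> 6
  [-21, 22, 21, -30, 0] -> [0, -30, 21, 22, -21] -> [22, -21] -> [66, -63] -> [-63, 66] -> 2
  [15, 22, 40, 37, -16] -> [-16, 37, 40, 22, 15] -> [22, 15] -> [66, 45] -> [45, 66] -> 2
  [9, 5, -45] -> [-45, 5, 9] -> [] -> [] -> [] -> 0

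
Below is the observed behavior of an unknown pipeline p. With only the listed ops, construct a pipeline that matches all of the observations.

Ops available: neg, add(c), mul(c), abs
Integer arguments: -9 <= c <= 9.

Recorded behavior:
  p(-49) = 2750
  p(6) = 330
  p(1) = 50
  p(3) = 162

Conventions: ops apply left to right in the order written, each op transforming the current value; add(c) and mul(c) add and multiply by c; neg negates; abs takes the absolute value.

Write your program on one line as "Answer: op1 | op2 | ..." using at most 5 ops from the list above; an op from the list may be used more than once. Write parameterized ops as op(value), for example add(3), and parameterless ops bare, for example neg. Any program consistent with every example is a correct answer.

mul(7) | mul(8) | add(-6) | abs

Check, running the answer program on each example:
  -49 -> -343 -> -2744 -> -2750 -> 2750
  6 -> 42 -> 336 -> 330 -> 330
  1 -> 7 -> 56 -> 50 -> 50
  3 -> 21 -> 168 -> 162 -> 162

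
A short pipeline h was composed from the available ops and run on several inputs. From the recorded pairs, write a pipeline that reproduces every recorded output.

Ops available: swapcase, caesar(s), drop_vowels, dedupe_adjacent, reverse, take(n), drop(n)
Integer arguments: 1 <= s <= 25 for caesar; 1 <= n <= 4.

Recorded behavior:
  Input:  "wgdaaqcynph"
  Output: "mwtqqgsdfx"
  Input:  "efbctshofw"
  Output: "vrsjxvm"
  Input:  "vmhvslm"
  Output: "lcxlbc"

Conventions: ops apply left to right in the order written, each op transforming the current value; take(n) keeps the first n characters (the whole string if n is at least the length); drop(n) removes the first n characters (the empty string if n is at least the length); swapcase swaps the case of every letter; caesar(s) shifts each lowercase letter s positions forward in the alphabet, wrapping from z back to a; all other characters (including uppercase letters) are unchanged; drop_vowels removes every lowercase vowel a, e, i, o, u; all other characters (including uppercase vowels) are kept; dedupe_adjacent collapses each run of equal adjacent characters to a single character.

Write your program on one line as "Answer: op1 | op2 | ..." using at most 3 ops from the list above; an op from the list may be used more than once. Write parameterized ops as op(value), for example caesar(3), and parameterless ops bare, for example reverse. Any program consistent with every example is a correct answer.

caesar(16) | drop_vowels

Check, running the answer program on each example:
  "wgdaaqcynph" -> "mwtqqgsodfx" -> "mwtqqgsdfx"
  "efbctshofw" -> "uvrsjixevm" -> "vrsjxvm"
  "vmhvslm" -> "lcxlibc" -> "lcxlbc"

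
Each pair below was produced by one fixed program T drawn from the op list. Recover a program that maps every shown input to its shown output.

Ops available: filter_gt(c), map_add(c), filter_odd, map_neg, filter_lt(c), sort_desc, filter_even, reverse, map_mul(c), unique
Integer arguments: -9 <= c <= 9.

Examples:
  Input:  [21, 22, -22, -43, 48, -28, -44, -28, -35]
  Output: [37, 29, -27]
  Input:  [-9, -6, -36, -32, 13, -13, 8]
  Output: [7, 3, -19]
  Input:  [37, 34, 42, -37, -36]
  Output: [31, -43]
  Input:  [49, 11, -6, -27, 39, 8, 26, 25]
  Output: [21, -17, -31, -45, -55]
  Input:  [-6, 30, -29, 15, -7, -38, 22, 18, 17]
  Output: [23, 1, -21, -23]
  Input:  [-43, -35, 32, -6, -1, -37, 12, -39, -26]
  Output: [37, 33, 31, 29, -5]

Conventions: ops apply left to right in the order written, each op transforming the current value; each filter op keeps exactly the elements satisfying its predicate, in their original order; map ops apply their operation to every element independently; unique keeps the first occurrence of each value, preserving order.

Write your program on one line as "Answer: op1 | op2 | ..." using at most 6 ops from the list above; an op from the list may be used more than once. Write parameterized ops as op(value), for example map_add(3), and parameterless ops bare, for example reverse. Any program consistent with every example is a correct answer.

sort_desc | filter_odd | map_neg | map_add(-6) | sort_desc

Check, running the answer program on each example:
  [21, 22, -22, -43, 48, -28, -44, -28, -35] -> [48, 22, 21, -22, -28, -28, -35, -43, -44] -> [21, -35, -43] -> [-21, 35, 43] -> [-27, 29, 37] -> [37, 29, -27]
  [-9, -6, -36, -32, 13, -13, 8] -> [13, 8, -6, -9, -13, -32, -36] -> [13, -9, -13] -> [-13, 9, 13] -> [-19, 3, 7] -> [7, 3, -19]
  [37, 34, 42, -37, -36] -> [42, 37, 34, -36, -37] -> [37, -37] -> [-37, 37] -> [-43, 31] -> [31, -43]
  [49, 11, -6, -27, 39, 8, 26, 25] -> [49, 39, 26, 25, 11, 8, -6, -27] -> [49, 39, 25, 11, -27] -> [-49, -39, -25, -11, 27] -> [-55, -45, -31, -17, 21] -> [21, -17, -31, -45, -55]
  [-6, 30, -29, 15, -7, -38, 22, 18, 17] -> [30, 22, 18, 17, 15, -6, -7, -29, -38] -> [17, 15, -7, -29] -> [-17, -15, 7, 29] -> [-23, -21, 1, 23] -> [23, 1, -21, -23]
  [-43, -35, 32, -6, -1, -37, 12, -39, -26] -> [32, 12, -1, -6, -26, -35, -37, -39, -43] -> [-1, -35, -37, -39, -43] -> [1, 35, 37, 39, 43] -> [-5, 29, 31, 33, 37] -> [37, 33, 31, 29, -5]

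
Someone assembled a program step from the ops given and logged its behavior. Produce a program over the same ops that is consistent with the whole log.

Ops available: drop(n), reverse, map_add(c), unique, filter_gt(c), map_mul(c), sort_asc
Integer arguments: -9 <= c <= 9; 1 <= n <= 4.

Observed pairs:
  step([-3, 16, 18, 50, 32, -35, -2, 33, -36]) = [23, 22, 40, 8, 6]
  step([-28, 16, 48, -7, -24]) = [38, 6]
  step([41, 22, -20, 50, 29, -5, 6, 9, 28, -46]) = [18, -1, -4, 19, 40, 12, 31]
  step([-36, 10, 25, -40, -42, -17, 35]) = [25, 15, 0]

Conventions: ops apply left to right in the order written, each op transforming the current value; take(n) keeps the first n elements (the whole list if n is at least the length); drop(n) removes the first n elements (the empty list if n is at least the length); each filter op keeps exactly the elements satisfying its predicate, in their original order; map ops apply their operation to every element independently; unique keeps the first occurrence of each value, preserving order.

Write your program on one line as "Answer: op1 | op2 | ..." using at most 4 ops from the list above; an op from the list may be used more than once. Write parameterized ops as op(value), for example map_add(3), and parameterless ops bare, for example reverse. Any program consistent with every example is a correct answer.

map_add(-9) | filter_gt(-9) | map_add(-1) | reverse

Check, running the answer program on each example:
  [-3, 16, 18, 50, 32, -35, -2, 33, -36] -> [-12, 7, 9, 41, 23, -44, -11, 24, -45] -> [7, 9, 41, 23, 24] -> [6, 8, 40, 22, 23] -> [23, 22, 40, 8, 6]
  [-28, 16, 48, -7, -24] -> [-37, 7, 39, -16, -33] -> [7, 39] -> [6, 38] -> [38, 6]
  [41, 22, -20, 50, 29, -5, 6, 9, 28, -46] -> [32, 13, -29, 41, 20, -14, -3, 0, 19, -55] -> [32, 13, 41, 20, -3, 0, 19] -> [31, 12, 40, 19, -4, -1, 18] -> [18, -1, -4, 19, 40, 12, 31]
  [-36, 10, 25, -40, -42, -17, 35] -> [-45, 1, 16, -49, -51, -26, 26] -> [1, 16, 26] -> [0, 15, 25] -> [25, 15, 0]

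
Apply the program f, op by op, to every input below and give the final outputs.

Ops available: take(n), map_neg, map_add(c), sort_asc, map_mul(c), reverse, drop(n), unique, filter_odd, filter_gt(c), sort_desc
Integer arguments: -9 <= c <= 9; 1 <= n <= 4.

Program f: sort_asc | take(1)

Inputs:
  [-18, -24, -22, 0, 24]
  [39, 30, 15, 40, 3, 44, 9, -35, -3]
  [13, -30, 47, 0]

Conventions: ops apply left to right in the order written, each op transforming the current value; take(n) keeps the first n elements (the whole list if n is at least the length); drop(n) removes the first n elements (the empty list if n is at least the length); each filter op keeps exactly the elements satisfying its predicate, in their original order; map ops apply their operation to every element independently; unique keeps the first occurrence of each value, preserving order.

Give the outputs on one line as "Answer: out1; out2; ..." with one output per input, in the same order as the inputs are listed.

[-24]; [-35]; [-30]

Execution, op by op:
  [-18, -24, -22, 0, 24] -> [-24, -22, -18, 0, 24] -> [-24]
  [39, 30, 15, 40, 3, 44, 9, -35, -3] -> [-35, -3, 3, 9, 15, 30, 39, 40, 44] -> [-35]
  [13, -30, 47, 0] -> [-30, 0, 13, 47] -> [-30]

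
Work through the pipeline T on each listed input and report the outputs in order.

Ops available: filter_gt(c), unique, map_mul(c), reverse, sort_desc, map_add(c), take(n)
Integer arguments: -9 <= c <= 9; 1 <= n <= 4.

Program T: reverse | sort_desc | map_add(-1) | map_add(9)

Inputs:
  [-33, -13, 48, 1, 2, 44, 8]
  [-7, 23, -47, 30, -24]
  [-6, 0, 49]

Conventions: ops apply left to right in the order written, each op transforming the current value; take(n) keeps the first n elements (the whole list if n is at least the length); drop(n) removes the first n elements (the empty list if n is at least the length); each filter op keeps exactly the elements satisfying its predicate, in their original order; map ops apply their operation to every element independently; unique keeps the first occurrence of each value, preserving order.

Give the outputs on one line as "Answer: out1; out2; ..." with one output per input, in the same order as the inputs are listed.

[56, 52, 16, 10, 9, -5, -25]; [38, 31, 1, -16, -39]; [57, 8, 2]

Execution, op by op:
  [-33, -13, 48, 1, 2, 44, 8] -> [8, 44, 2, 1, 48, -13, -33] -> [48, 44, 8, 2, 1, -13, -33] -> [47, 43, 7, 1, 0, -14, -34] -> [56, 52, 16, 10, 9, -5, -25]
  [-7, 23, -47, 30, -24] -> [-24, 30, -47, 23, -7] -> [30, 23, -7, -24, -47] -> [29, 22, -8, -25, -48] -> [38, 31, 1, -16, -39]
  [-6, 0, 49] -> [49, 0, -6] -> [49, 0, -6] -> [48, -1, -7] -> [57, 8, 2]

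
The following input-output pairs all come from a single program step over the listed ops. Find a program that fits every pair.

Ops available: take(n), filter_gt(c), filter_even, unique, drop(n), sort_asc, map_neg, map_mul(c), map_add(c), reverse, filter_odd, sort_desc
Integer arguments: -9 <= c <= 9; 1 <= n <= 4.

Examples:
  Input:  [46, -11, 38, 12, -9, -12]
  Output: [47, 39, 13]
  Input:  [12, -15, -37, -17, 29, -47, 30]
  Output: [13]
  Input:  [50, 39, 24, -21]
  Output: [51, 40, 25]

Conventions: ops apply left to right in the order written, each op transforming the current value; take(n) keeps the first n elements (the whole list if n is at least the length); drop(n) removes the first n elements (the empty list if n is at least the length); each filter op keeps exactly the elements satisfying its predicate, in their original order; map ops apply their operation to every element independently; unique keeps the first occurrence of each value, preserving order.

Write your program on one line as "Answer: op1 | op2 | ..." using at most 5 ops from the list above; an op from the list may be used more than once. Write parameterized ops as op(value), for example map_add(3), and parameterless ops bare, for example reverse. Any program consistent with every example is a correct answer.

take(4) | map_add(1) | sort_asc | filter_gt(9) | sort_desc

Check, running the answer program on each example:
  [46, -11, 38, 12, -9, -12] -> [46, -11, 38, 12] -> [47, -10, 39, 13] -> [-10, 13, 39, 47] -> [13, 39, 47] -> [47, 39, 13]
  [12, -15, -37, -17, 29, -47, 30] -> [12, -15, -37, -17] -> [13, -14, -36, -16] -> [-36, -16, -14, 13] -> [13] -> [13]
  [50, 39, 24, -21] -> [50, 39, 24, -21] -> [51, 40, 25, -20] -> [-20, 25, 40, 51] -> [25, 40, 51] -> [51, 40, 25]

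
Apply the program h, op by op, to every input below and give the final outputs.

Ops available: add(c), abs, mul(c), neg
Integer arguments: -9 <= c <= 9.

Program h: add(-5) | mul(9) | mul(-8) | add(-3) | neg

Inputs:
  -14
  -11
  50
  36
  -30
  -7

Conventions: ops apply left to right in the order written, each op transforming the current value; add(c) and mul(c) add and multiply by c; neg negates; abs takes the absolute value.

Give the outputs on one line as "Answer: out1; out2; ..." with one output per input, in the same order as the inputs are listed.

-1365; -1149; 3243; 2235; -2517; -861

Execution, op by op:
  -14 -> -19 -> -171 -> 1368 -> 1365 -> -1365
  -11 -> -16 -> -144 -> 1152 -> 1149 -> -1149
  50 -> 45 -> 405 -> -3240 -> -3243 -> 3243
  36 -> 31 -> 279 -> -2232 -> -2235 -> 2235
  -30 -> -35 -> -315 -> 2520 -> 2517 -> -2517
  -7 -> -12 -> -108 -> 864 -> 861 -> -861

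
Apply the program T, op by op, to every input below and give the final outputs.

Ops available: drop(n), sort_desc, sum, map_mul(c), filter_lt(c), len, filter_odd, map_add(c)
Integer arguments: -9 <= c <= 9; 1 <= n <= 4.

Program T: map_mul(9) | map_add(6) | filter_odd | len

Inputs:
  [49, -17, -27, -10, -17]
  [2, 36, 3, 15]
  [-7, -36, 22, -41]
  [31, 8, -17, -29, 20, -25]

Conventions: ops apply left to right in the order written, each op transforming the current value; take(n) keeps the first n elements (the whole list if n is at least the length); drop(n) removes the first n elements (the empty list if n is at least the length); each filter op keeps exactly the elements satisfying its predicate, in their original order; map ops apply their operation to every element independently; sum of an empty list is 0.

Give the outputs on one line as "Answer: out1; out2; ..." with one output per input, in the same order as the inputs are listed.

Execution, op by op:
  [49, -17, -27, -10, -17] -> [441, -153, -243, -90, -153] -> [447, -147, -237, -84, -147] -> [447, -147, -237, -147] -> 4
  [2, 36, 3, 15] -> [18, 324, 27, 135] -> [24, 330, 33, 141] -> [33, 141] -> 2
  [-7, -36, 22, -41] -> [-63, -324, 198, -369] -> [-57, -318, 204, -363] -> [-57, -363] -> 2
  [31, 8, -17, -29, 20, -25] -> [279, 72, -153, -261, 180, -225] -> [285, 78, -147, -255, 186, -219] -> [285, -147, -255, -219] -> 4

4; 2; 2; 4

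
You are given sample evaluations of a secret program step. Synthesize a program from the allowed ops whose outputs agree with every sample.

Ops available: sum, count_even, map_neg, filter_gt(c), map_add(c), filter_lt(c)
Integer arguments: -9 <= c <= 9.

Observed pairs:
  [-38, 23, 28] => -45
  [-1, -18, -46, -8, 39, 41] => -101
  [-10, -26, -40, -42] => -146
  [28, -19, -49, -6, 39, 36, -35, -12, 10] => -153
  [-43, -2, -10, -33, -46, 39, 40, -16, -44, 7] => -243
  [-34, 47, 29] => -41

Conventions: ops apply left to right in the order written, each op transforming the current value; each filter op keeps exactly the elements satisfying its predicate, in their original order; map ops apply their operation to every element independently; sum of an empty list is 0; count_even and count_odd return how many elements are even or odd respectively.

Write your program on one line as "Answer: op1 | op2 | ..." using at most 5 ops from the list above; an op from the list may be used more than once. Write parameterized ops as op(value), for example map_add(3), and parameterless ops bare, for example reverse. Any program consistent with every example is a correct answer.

map_add(-8) | filter_lt(4) | map_add(1) | sum

Check, running the answer program on each example:
  [-38, 23, 28] -> [-46, 15, 20] -> [-46] -> [-45] -> -45
  [-1, -18, -46, -8, 39, 41] -> [-9, -26, -54, -16, 31, 33] -> [-9, -26, -54, -16] -> [-8, -25, -53, -15] -> -101
  [-10, -26, -40, -42] -> [-18, -34, -48, -50] -> [-18, -34, -48, -50] -> [-17, -33, -47, -49] -> -146
  [28, -19, -49, -6, 39, 36, -35, -12, 10] -> [20, -27, -57, -14, 31, 28, -43, -20, 2] -> [-27, -57, -14, -43, -20, 2] -> [-26, -56, -13, -42, -19, 3] -> -153
  [-43, -2, -10, -33, -46, 39, 40, -16, -44, 7] -> [-51, -10, -18, -41, -54, 31, 32, -24, -52, -1] -> [-51, -10, -18, -41, -54, -24, -52, -1] -> [-50, -9, -17, -40, -53, -23, -51, 0] -> -243
  [-34, 47, 29] -> [-42, 39, 21] -> [-42] -> [-41] -> -41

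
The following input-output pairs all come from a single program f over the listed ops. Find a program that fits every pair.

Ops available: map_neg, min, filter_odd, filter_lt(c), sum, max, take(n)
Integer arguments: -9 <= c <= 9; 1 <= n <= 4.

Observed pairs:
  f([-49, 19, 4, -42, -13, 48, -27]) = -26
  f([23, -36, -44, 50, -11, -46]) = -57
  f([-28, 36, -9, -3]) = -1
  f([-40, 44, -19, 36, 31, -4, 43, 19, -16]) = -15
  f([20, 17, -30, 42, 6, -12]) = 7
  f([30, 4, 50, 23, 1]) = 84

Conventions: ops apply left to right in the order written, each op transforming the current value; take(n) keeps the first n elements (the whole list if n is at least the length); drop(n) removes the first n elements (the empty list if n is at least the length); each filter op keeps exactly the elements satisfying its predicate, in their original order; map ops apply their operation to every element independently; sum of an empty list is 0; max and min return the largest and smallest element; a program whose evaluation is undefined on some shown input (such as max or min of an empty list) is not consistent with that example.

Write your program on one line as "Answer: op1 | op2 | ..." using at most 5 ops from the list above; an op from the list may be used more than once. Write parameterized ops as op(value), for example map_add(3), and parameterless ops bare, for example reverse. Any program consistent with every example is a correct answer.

map_neg | take(3) | map_neg | sum

Check, running the answer program on each example:
  [-49, 19, 4, -42, -13, 48, -27] -> [49, -19, -4, 42, 13, -48, 27] -> [49, -19, -4] -> [-49, 19, 4] -> -26
  [23, -36, -44, 50, -11, -46] -> [-23, 36, 44, -50, 11, 46] -> [-23, 36, 44] -> [23, -36, -44] -> -57
  [-28, 36, -9, -3] -> [28, -36, 9, 3] -> [28, -36, 9] -> [-28, 36, -9] -> -1
  [-40, 44, -19, 36, 31, -4, 43, 19, -16] -> [40, -44, 19, -36, -31, 4, -43, -19, 16] -> [40, -44, 19] -> [-40, 44, -19] -> -15
  [20, 17, -30, 42, 6, -12] -> [-20, -17, 30, -42, -6, 12] -> [-20, -17, 30] -> [20, 17, -30] -> 7
  [30, 4, 50, 23, 1] -> [-30, -4, -50, -23, -1] -> [-30, -4, -50] -> [30, 4, 50] -> 84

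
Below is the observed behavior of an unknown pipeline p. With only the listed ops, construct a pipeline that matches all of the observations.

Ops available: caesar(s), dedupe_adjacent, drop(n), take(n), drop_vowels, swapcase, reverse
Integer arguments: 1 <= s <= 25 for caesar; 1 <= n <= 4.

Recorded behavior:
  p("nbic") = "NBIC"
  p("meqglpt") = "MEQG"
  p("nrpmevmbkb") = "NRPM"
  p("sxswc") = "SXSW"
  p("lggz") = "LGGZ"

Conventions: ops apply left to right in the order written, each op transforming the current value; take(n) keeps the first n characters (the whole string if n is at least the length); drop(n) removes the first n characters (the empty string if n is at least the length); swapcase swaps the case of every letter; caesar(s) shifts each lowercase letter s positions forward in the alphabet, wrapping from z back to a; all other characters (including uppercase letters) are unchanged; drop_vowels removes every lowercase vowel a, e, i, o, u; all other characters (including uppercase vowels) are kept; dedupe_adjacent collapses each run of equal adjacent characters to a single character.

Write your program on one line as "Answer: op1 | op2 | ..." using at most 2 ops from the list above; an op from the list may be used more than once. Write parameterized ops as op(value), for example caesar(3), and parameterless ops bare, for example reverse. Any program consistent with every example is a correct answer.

take(4) | swapcase

Check, running the answer program on each example:
  "nbic" -> "nbic" -> "NBIC"
  "meqglpt" -> "meqg" -> "MEQG"
  "nrpmevmbkb" -> "nrpm" -> "NRPM"
  "sxswc" -> "sxsw" -> "SXSW"
  "lggz" -> "lggz" -> "LGGZ"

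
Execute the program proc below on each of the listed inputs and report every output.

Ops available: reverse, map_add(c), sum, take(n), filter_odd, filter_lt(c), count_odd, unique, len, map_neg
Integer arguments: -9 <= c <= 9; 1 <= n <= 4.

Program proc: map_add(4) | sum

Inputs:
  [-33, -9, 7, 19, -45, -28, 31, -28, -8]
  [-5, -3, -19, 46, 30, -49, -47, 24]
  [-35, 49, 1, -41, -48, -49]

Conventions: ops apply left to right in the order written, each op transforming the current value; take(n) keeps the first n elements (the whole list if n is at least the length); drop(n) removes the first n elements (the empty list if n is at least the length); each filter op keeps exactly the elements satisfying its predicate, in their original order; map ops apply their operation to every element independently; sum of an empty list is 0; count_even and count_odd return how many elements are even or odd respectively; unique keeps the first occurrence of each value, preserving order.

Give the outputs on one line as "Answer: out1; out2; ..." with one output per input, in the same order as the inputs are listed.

-58; 9; -99

Execution, op by op:
  [-33, -9, 7, 19, -45, -28, 31, -28, -8] -> [-29, -5, 11, 23, -41, -24, 35, -24, -4] -> -58
  [-5, -3, -19, 46, 30, -49, -47, 24] -> [-1, 1, -15, 50, 34, -45, -43, 28] -> 9
  [-35, 49, 1, -41, -48, -49] -> [-31, 53, 5, -37, -44, -45] -> -99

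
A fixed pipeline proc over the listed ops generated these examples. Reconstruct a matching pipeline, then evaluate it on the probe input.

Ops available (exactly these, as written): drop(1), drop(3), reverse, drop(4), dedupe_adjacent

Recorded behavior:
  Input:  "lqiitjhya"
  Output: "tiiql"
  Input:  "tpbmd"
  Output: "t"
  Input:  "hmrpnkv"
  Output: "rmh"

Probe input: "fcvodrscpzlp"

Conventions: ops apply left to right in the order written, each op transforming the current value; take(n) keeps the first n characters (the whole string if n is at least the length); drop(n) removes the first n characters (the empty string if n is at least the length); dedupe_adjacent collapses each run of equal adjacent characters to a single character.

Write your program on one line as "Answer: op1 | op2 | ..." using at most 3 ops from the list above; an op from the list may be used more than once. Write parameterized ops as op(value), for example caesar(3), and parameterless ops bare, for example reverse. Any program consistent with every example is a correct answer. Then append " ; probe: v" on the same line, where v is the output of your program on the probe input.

reverse | drop(4) ; probe: "csrdovcf"

Check, running the answer program on each example:
  "lqiitjhya" -> "ayhjtiiql" -> "tiiql"
  "tpbmd" -> "dmbpt" -> "t"
  "hmrpnkv" -> "vknprmh" -> "rmh"
  probe: "fcvodrscpzlp" -> "plzpcsrdovcf" -> "csrdovcf"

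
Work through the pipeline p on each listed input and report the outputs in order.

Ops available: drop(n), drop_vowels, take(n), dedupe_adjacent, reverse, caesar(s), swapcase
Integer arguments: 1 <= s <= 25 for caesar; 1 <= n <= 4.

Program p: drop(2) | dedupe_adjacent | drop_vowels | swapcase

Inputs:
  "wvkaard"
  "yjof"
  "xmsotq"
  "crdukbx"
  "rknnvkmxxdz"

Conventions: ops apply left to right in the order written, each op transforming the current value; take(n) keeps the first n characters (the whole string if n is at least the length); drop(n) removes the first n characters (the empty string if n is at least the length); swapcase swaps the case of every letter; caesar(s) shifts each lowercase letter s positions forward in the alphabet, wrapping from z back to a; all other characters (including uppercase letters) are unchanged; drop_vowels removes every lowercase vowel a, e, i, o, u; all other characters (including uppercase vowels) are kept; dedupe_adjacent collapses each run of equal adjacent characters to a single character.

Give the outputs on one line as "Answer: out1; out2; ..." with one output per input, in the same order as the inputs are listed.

Execution, op by op:
  "wvkaard" -> "kaard" -> "kard" -> "krd" -> "KRD"
  "yjof" -> "of" -> "of" -> "f" -> "F"
  "xmsotq" -> "sotq" -> "sotq" -> "stq" -> "STQ"
  "crdukbx" -> "dukbx" -> "dukbx" -> "dkbx" -> "DKBX"
  "rknnvkmxxdz" -> "nnvkmxxdz" -> "nvkmxdz" -> "nvkmxdz" -> "NVKMXDZ"

"KRD"; "F"; "STQ"; "DKBX"; "NVKMXDZ"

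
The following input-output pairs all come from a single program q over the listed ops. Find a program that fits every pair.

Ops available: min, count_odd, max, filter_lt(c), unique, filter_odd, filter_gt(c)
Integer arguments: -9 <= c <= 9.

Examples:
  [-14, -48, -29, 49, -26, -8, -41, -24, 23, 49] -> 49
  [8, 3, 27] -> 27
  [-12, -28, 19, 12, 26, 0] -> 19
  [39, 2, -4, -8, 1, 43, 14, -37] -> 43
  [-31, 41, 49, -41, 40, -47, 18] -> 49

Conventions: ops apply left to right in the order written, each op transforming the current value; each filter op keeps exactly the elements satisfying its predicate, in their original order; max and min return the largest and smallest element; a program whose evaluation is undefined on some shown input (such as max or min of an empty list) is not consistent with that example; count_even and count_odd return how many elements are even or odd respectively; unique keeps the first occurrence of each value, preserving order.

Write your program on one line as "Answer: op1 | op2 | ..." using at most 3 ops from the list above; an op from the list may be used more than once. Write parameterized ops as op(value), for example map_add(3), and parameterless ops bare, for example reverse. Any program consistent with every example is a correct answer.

filter_odd | max

Check, running the answer program on each example:
  [-14, -48, -29, 49, -26, -8, -41, -24, 23, 49] -> [-29, 49, -41, 23, 49] -> 49
  [8, 3, 27] -> [3, 27] -> 27
  [-12, -28, 19, 12, 26, 0] -> [19] -> 19
  [39, 2, -4, -8, 1, 43, 14, -37] -> [39, 1, 43, -37] -> 43
  [-31, 41, 49, -41, 40, -47, 18] -> [-31, 41, 49, -41, -47] -> 49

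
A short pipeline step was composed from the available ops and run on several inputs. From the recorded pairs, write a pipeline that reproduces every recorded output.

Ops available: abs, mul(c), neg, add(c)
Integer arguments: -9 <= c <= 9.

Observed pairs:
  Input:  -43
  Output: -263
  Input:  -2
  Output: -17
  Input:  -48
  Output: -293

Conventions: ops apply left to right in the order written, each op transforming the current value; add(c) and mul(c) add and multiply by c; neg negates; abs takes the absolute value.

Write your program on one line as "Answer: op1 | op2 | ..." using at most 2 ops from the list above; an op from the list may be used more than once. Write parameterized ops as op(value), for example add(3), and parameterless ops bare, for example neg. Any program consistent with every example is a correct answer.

mul(6) | add(-5)

Check, running the answer program on each example:
  -43 -> -258 -> -263
  -2 -> -12 -> -17
  -48 -> -288 -> -293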